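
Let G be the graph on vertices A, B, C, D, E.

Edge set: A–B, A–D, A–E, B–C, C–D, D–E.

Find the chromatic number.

A, D, E form a triangle, so at least 3 colors are needed.
3 colors suffice: color 1 → {B, D}; color 2 → {A, C}; color 3 → {E}. No two adjacent vertices share a color.

3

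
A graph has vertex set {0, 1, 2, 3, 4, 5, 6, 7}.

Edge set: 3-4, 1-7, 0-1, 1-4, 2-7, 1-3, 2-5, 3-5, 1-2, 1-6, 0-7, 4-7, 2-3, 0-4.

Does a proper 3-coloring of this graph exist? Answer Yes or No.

No

0, 1, 4, 7 are pairwise adjacent (a clique of size 4), so at least 4 colors are needed.
So 3 colors are not enough.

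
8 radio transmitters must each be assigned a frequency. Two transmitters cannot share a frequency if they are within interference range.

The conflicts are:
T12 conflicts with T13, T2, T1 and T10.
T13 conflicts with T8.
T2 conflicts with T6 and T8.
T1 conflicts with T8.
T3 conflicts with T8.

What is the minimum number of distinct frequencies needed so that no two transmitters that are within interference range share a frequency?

2

T3 and T8 conflict, so at least 2 frequencies are needed.
Using 2 frequencies: T12=1, T13=2, T2=2, T1=2, T3=2, T6=1, T10=2, T8=1. No two conflicting transmitters share a frequency.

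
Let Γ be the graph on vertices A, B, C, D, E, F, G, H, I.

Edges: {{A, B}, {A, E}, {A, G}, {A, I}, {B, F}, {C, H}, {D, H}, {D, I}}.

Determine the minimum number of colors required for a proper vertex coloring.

B and F are adjacent, so at least 2 colors are needed.
A valid assignment using 2 colors: A=red, B=blue, C=red, D=red, E=blue, F=red, G=blue, H=blue, I=blue. Every edge joins two different colors.

2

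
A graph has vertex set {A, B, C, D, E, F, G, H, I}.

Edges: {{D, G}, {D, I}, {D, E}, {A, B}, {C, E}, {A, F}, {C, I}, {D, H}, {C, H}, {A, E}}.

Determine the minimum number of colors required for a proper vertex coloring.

2

A and F are adjacent, so at least 2 colors are needed.
One proper 2-coloring: A=1, B=2, C=1, D=1, E=2, F=2, G=2, H=2, I=2. Every edge joins two different colors.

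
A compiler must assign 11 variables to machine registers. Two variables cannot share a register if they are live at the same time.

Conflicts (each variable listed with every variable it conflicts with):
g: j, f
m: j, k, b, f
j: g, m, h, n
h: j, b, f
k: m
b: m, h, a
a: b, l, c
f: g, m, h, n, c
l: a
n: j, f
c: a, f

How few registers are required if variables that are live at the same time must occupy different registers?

The cycle c-a-b-m-f-c has odd length 5, so it cannot be 2-colored; at least 3 registers are needed.
3 registers suffice: register 1 → {j, k, b, f, l}; register 2 → {g, m, h, a, n}; register 3 → {c}. Every pair that conflicts lands in different registers.

3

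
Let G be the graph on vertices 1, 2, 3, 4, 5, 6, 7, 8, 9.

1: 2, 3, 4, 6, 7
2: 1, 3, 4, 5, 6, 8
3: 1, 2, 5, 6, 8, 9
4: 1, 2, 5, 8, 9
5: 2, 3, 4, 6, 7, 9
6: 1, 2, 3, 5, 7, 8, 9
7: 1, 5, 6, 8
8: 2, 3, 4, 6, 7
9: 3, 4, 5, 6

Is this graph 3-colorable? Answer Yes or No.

No

2, 3, 5, 6 form a clique, so at least 4 colors are needed.
So 3 colors are not enough.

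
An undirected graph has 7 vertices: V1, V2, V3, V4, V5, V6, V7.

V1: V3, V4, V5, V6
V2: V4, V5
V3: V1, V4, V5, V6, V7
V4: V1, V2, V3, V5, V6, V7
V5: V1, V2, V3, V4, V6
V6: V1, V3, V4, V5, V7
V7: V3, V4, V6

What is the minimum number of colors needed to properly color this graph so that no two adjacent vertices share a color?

V1, V3, V4, V5, V6 are pairwise adjacent (a clique of size 5), so at least 5 colors are needed.
5 colors suffice: V1=P, V2=G, V3=G, V4=R, V5=B, V6=Y, V7=B. Every edge joins two different colors.

5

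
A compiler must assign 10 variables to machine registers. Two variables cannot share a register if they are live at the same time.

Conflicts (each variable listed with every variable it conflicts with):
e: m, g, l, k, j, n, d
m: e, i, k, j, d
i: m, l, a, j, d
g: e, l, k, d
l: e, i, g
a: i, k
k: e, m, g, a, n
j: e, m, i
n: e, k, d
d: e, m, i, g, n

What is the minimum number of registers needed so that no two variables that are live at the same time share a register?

3

m, i, j all conflict with each other, so at least 3 registers are needed.
A valid assignment using 3 registers: e=1, m=2, i=1, g=2, l=3, a=2, k=3, j=3, n=2, d=3. Every pair that conflicts lands in different registers.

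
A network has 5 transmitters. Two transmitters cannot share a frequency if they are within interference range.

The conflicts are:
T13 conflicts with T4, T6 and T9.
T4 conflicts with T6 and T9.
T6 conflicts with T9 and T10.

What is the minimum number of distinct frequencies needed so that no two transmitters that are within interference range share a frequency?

4

T13, T4, T6, T9 are mutually in conflict, so at least 4 frequencies are needed.
Using 4 frequencies: T13=3, T4=2, T6=1, T9=4, T10=2. Each listed conflict is separated.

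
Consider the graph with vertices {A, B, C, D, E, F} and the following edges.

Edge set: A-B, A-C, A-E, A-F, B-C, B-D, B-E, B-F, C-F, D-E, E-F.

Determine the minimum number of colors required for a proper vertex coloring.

4

A, B, E, F are pairwise adjacent (a clique of size 4), so at least 4 colors are needed.
A valid assignment using 4 colors: A=2, B=1, C=4, D=2, E=4, F=3. No two adjacent vertices share a color.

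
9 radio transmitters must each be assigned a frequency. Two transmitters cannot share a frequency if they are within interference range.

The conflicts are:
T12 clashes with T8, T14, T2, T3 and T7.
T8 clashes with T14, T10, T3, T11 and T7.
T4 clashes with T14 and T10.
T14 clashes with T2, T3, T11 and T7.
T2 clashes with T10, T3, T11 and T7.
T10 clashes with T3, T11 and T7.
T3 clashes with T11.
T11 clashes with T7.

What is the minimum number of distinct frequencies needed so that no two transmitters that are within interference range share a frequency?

T8, T10, T3, T11 pairwise conflict, so at least 4 frequencies are needed.
Using 4 frequencies: T12=2, T8=3, T4=2, T14=1, T2=3, T10=1, T3=4, T11=2, T7=4. Every pair that conflicts lands in different frequencies.

4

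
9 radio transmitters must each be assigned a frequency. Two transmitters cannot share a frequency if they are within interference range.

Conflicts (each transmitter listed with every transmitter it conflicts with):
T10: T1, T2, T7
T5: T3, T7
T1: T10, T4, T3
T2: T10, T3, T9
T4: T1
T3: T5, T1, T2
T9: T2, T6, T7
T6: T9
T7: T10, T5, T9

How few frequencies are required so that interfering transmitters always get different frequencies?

The cycle T5-T3-T1-T10-T7-T5 has odd length 5, so it cannot be 2-colored; at least 3 frequencies are needed.
3 frequencies suffice: frequency 1 → {T1, T2, T6, T7}; frequency 2 → {T10, T4, T3, T9}; frequency 3 → {T5}. Each listed conflict is separated.

3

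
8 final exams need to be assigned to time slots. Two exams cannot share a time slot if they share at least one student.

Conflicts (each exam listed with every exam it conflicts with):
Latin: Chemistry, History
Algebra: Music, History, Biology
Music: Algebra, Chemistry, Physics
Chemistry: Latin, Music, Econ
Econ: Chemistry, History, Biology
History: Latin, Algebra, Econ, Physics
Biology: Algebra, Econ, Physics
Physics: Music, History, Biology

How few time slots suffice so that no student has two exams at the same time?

The cycle Music-Physics-Biology-Econ-Chemistry-Music has odd length 5, so it cannot be 2-colored; at least 3 time slots are needed.
A valid assignment using 3 time slots: Latin=2, Algebra=2, Music=3, Chemistry=1, Econ=2, History=1, Biology=1, Physics=2. Every pair that conflicts lands in different time slots.

3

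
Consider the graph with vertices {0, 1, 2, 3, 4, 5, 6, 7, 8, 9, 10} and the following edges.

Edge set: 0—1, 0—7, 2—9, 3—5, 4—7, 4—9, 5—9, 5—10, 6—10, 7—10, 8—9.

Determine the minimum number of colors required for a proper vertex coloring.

3

The cycle 7-4-9-5-10-7 has odd length 5, so it cannot be 2-colored; at least 3 colors are needed.
3 colors suffice: color red → {0, 3, 9, 10}; color blue → {1, 2, 5, 6, 7, 8}; color green → {4}. Each edge has distinct colors on its endpoints.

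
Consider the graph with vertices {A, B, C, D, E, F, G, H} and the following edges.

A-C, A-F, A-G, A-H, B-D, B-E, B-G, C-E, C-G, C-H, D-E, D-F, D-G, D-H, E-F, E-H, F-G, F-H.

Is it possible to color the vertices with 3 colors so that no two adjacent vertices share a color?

No

D, E, F, H form a clique, so at least 4 colors are needed.
So 3 colors are not enough.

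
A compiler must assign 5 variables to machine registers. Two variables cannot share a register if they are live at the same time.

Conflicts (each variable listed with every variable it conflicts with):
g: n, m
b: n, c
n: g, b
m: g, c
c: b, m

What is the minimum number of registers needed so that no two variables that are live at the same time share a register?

The cycle n-b-c-m-g-n has odd length 5, so it cannot be 2-colored; at least 3 registers are needed.
A valid assignment using 3 registers: g=1, b=2, n=3, m=2, c=1. No two conflicting variables share a register.

3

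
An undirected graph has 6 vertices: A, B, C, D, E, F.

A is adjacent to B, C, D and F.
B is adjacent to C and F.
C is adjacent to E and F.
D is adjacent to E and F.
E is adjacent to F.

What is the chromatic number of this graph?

4

A, B, C, F are mutually adjacent (a clique of size 4), so at least 4 colors are needed.
4 colors suffice: color 1 → {F}; color 2 → {A, E}; color 3 → {C, D}; color 4 → {B}. Each edge has distinct colors on its endpoints.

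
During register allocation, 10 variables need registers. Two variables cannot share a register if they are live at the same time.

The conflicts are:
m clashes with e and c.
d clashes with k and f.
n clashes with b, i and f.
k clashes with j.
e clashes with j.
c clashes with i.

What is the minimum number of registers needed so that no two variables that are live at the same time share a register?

The cycle m-e-j-k-d-f-n-i-c-m has odd length 9, so it cannot be 2-colored; at least 3 registers are needed.
3 registers suffice: register 1 → {m, d, n, j}; register 2 → {k, b, e, i, f}; register 3 → {c}. Each listed conflict is separated.

3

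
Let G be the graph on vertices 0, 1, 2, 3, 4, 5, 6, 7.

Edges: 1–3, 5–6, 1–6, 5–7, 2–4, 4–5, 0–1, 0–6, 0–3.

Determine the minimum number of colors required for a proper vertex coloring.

0, 1, 3 are mutually adjacent, so at least 3 colors are needed.
3 colors suffice: 0=c, 1=a, 2=a, 3=b, 4=b, 5=a, 6=b, 7=b. No two adjacent vertices share a color.

3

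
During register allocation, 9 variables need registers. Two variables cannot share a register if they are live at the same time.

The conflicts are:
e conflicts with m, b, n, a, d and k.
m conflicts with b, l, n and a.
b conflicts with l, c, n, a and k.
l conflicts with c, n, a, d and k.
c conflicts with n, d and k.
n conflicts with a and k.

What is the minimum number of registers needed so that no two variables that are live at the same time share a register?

5

e, m, b, n, a are mutually in conflict, so at least 5 registers are needed.
Using 5 registers: e=1, m=4, b=2, l=1, c=5, n=3, a=5, d=2, k=4. Every pair that conflicts lands in different registers.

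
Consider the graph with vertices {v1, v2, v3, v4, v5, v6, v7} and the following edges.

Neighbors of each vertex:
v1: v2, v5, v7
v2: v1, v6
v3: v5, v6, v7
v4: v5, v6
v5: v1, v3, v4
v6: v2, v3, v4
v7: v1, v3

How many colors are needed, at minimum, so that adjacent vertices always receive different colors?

3

The cycle v7-v1-v2-v6-v3-v7 has odd length 5, so it cannot be 2-colored; at least 3 colors are needed.
One proper 3-coloring: v1=2, v2=3, v3=2, v4=2, v5=1, v6=1, v7=1. Every edge joins two different colors.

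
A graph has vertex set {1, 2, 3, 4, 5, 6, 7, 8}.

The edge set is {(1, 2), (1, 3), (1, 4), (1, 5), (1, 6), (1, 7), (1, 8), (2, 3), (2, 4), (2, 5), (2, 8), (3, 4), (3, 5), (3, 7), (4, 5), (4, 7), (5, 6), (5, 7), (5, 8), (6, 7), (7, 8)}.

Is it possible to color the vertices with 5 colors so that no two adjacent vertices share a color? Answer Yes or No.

Yes

The chromatic number is 5. 1, 2, 3, 4, 5 are mutually adjacent (a clique of size 5), so at least 5 colors are needed.
A valid assignment using 5 colors: 1=blue, 2=green, 3=yellow, 4=purple, 5=red, 6=yellow, 7=green, 8=yellow.
That is already a proper 5-coloring.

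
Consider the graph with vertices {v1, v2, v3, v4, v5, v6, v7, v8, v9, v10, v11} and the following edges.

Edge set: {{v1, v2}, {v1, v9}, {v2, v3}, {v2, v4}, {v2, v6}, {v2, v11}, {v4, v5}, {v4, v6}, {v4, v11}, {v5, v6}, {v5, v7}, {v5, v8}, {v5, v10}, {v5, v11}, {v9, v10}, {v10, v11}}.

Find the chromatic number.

v2, v4, v6 form a triangle, so at least 3 colors are needed.
3 colors suffice: v1=2, v2=1, v3=2, v4=3, v5=1, v6=2, v7=2, v8=2, v9=1, v10=3, v11=2. No two adjacent vertices share a color.

3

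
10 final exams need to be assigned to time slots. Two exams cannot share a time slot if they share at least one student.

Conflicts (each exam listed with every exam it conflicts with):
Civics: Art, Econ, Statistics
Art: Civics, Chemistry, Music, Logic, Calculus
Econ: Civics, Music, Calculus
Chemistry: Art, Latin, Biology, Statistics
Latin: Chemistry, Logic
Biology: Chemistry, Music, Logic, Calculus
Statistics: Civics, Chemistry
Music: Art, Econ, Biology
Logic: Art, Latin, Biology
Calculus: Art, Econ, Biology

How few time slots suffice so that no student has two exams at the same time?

2

Art and Logic conflict, so at least 2 time slots are needed.
2 time slots suffice: time slot 1 → {Art, Econ, Latin, Biology, Statistics}; time slot 2 → {Civics, Chemistry, Music, Logic, Calculus}. Each listed conflict is separated.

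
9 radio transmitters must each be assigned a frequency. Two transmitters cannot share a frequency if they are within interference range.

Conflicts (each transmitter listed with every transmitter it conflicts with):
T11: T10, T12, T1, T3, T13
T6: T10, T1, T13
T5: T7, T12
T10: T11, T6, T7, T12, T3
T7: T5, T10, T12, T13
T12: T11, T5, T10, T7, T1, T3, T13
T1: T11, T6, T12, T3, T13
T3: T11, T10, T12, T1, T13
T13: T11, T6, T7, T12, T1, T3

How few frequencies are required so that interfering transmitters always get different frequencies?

5

T11, T12, T1, T3, T13 pairwise conflict, so at least 5 frequencies are needed.
5 frequencies suffice: frequency 1 → {T6, T12}; frequency 2 → {T5, T10, T13}; frequency 3 → {T7, T3}; frequency 4 → {T11}; frequency 5 → {T1}. Every pair that conflicts lands in different frequencies.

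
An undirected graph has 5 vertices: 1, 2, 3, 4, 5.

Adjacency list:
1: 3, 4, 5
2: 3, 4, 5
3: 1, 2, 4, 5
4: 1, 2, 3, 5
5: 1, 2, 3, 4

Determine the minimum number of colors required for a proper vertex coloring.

2, 3, 4, 5 are pairwise adjacent (a clique of size 4), so at least 4 colors are needed.
4 colors suffice: color a → {3}; color b → {5}; color c → {4}; color d → {1, 2}. Each edge has distinct colors on its endpoints.

4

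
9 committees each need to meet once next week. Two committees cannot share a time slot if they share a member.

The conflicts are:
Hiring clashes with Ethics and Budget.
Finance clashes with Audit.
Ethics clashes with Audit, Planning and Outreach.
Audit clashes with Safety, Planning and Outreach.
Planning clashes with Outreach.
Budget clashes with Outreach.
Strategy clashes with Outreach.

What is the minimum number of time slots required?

Ethics, Audit, Planning, Outreach are mutually in conflict, so at least 4 time slots are needed.
4 time slots suffice: Hiring=2, Finance=2, Ethics=3, Audit=1, Safety=2, Planning=4, Budget=1, Strategy=1, Outreach=2. Each listed conflict is separated.

4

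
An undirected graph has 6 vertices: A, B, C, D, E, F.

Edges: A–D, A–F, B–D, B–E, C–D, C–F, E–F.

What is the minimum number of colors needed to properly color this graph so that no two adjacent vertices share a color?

The cycle B-D-A-F-E-B has odd length 5, so it cannot be 2-colored; at least 3 colors are needed.
3 colors suffice: color red → {D, F}; color blue → {A, B, C}; color green → {E}. Every edge joins two different colors.

3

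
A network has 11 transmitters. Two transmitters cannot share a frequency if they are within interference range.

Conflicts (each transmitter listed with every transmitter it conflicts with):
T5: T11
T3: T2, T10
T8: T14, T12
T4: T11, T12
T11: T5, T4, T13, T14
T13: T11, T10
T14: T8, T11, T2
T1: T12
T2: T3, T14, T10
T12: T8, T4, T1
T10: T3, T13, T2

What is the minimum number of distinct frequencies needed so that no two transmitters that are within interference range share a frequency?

3

T3, T2, T10 pairwise conflict, so at least 3 frequencies are needed.
A valid assignment using 3 frequencies: T5=2, T3=3, T8=3, T4=2, T11=1, T13=3, T14=2, T1=2, T2=1, T12=1, T10=2. No two conflicting transmitters share a frequency.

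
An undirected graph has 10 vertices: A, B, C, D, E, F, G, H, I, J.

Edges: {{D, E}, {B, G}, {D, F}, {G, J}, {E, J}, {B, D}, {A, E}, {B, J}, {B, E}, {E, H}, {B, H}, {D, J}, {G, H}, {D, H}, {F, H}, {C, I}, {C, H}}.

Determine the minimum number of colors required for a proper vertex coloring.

B, D, E, J form a clique, so at least 4 colors are needed.
4 colors suffice: A=1, B=4, C=2, D=2, E=3, F=3, G=2, H=1, I=1, J=1. Each edge has distinct colors on its endpoints.

4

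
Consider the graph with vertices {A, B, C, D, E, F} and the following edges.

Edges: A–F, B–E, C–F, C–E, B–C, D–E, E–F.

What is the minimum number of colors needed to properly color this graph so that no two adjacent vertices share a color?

B, C, E are mutually adjacent, so at least 3 colors are needed.
3 colors suffice: color red → {A, E}; color blue → {B, D, F}; color green → {C}. No two adjacent vertices share a color.

3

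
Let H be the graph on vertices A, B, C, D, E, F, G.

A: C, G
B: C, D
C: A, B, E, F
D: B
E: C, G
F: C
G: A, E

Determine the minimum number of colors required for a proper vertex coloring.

B and D are adjacent, so at least 2 colors are needed.
One proper 2-coloring: A=2, B=2, C=1, D=1, E=2, F=2, G=1. Every edge joins two different colors.

2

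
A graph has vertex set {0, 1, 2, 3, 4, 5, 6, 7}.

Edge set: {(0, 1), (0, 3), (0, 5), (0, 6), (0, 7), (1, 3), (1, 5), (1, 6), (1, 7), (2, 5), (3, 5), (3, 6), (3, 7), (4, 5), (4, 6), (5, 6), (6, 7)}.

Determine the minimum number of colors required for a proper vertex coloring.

5

0, 1, 3, 5, 6 form a clique, so at least 5 colors are needed.
5 colors suffice: color a → {2, 6}; color b → {5, 7}; color c → {0, 4}; color d → {3}; color e → {1}. Every edge joins two different colors.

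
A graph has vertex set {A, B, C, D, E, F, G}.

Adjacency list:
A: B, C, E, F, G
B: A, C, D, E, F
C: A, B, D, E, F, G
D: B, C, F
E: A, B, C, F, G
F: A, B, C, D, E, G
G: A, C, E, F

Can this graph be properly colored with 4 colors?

No

A, C, E, F, G are mutually adjacent (a clique of size 5), so at least 5 colors are needed.
So 4 colors are not enough.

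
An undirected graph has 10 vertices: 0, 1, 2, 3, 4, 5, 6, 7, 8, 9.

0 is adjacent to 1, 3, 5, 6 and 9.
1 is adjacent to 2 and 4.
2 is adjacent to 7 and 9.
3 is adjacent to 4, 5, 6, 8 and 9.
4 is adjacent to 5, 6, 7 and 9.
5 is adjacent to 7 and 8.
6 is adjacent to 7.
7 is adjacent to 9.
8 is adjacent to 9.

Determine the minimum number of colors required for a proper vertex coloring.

0, 3, 6 are mutually adjacent, so at least 3 colors are needed.
3 colors suffice: 0=green, 1=red, 2=green, 3=blue, 4=green, 5=red, 6=red, 7=blue, 8=green, 9=red. No two adjacent vertices share a color.

3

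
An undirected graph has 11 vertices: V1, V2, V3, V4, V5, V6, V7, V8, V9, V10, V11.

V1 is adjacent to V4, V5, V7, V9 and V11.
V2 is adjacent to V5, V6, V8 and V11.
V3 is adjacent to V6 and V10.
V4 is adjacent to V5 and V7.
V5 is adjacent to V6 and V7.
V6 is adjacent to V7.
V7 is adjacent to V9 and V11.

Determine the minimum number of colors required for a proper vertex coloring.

V1, V4, V5, V7 are mutually adjacent (a clique of size 4), so at least 4 colors are needed.
4 colors suffice: color 1 → {V2, V3, V7}; color 2 → {V1, V6, V8, V10}; color 3 → {V5, V9, V11}; color 4 → {V4}. Every edge joins two different colors.

4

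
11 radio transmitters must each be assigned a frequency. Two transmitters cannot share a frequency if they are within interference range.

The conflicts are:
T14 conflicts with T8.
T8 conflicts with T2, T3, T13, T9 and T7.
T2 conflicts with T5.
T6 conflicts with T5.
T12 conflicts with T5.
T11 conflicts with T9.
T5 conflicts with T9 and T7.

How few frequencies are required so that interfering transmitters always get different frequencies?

2

T8 and T7 conflict, so at least 2 frequencies are needed.
2 frequencies suffice: frequency 1 → {T8, T11, T5}; frequency 2 → {T14, T2, T6, T3, T13, T12, T9, T7}. Every pair that conflicts lands in different frequencies.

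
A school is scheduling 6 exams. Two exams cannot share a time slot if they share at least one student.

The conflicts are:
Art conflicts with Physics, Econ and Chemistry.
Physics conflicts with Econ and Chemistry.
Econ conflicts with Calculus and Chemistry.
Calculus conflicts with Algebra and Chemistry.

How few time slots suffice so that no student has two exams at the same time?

4

Art, Physics, Econ, Chemistry pairwise conflict, so at least 4 time slots are needed.
4 time slots suffice: time slot 1 → {Econ, Algebra}; time slot 2 → {Chemistry}; time slot 3 → {Physics, Calculus}; time slot 4 → {Art}. Every pair that conflicts lands in different time slots.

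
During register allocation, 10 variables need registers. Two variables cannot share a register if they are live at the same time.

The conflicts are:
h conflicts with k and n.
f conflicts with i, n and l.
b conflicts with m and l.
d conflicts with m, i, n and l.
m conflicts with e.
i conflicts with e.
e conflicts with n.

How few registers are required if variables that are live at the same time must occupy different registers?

2

d and l conflict, so at least 2 registers are needed.
Using 2 registers: h=1, f=1, b=1, d=1, k=2, m=2, i=2, e=1, n=2, l=2. Every pair that conflicts lands in different registers.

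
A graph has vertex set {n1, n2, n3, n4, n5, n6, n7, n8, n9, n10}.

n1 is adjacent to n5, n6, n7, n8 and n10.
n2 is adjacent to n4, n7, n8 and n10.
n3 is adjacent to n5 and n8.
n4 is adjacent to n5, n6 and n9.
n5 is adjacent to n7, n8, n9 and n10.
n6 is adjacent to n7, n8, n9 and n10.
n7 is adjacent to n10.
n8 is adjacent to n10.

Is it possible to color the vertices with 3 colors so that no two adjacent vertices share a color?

No

n1, n5, n8, n10 are pairwise adjacent (a clique of size 4), so at least 4 colors are needed.
So 3 colors are not enough.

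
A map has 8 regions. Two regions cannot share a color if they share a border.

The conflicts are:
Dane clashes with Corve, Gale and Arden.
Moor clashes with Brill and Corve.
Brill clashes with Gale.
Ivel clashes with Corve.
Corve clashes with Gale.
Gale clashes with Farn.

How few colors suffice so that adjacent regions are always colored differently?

Dane, Corve, Gale pairwise conflict, so at least 3 colors are needed.
3 colors suffice: color 1 → {Brill, Corve, Arden, Farn}; color 2 → {Moor, Ivel, Gale}; color 3 → {Dane}. Every pair that conflicts lands in different colors.

3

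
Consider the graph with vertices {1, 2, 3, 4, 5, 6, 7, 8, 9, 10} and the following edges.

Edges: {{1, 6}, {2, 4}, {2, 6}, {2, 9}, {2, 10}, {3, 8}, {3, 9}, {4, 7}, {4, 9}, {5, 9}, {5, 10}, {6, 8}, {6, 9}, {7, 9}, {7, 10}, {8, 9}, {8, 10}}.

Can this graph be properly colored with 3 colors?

Yes

The chromatic number is 3. 4, 7, 9 are mutually adjacent, so at least 3 colors are needed.
3 colors suffice: color red → {1, 9, 10}; color blue → {2, 5, 7, 8}; color green → {3, 4, 6}.
That is already a proper 3-coloring.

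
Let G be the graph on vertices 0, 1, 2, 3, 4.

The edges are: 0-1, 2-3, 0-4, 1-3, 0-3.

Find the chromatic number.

3

0, 1, 3 are pairwise adjacent, so at least 3 colors are needed.
3 colors suffice: color red → {3, 4}; color blue → {0, 2}; color green → {1}. Each edge has distinct colors on its endpoints.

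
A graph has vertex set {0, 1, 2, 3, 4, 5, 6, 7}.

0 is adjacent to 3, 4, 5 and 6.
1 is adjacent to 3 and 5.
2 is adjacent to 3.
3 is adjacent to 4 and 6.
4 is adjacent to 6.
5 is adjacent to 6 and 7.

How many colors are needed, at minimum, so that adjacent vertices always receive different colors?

4

0, 3, 4, 6 form a clique, so at least 4 colors are needed.
4 colors suffice: 0=c, 1=b, 2=b, 3=a, 4=d, 5=a, 6=b, 7=b. No two adjacent vertices share a color.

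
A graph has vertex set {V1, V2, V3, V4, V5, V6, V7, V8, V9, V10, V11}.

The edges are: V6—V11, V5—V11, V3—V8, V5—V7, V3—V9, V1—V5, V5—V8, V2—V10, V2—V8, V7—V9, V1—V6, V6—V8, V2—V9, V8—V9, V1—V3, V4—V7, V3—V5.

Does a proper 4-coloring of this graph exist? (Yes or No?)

The chromatic number is 3. V1, V3, V5 form a triangle, so at least 3 colors are needed.
3 colors suffice: color red → {V1, V7, V8, V10, V11}; color blue → {V4, V5, V6, V9}; color green → {V2, V3}.
Since 4 ≥ 3, a proper 4-coloring certainly exists.

Yes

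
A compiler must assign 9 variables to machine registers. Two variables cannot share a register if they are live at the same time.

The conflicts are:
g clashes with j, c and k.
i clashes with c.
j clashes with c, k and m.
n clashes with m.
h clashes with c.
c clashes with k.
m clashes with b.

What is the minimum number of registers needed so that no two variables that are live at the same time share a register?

g, j, c, k are mutually in conflict, so at least 4 registers are needed.
4 registers suffice: g=4, i=2, j=2, n=2, h=2, c=1, k=3, m=1, b=2. Each listed conflict is separated.

4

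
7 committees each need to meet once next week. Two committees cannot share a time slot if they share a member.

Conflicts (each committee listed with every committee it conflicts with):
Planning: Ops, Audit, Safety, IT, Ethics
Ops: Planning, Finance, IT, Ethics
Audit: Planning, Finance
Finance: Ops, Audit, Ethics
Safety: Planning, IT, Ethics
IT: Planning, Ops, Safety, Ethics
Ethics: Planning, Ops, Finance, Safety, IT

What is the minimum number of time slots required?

4

Planning, Ops, IT, Ethics are mutually in conflict, so at least 4 time slots are needed.
4 time slots suffice: time slot 1 → {Planning, Finance}; time slot 2 → {Audit, Ethics}; time slot 3 → {IT}; time slot 4 → {Ops, Safety}. Each listed conflict is separated.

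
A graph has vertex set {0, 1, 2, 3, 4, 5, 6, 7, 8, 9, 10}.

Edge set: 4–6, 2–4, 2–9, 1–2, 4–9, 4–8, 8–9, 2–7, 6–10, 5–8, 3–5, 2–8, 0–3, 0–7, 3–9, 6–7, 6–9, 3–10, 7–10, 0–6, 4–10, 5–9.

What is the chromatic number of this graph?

4

2, 4, 8, 9 are mutually adjacent (a clique of size 4), so at least 4 colors are needed.
4 colors suffice: color red → {1, 7, 9}; color blue → {2, 3, 6}; color green → {0, 4, 5}; color yellow → {8, 10}. Every edge joins two different colors.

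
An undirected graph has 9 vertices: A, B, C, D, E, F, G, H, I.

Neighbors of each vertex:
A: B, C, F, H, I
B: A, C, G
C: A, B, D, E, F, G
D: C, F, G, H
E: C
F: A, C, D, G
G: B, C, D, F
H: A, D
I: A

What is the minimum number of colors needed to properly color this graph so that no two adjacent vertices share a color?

4

C, D, F, G are pairwise adjacent (a clique of size 4), so at least 4 colors are needed.
One proper 4-coloring: A=2, B=4, C=1, D=2, E=2, F=4, G=3, H=1, I=1. Every edge joins two different colors.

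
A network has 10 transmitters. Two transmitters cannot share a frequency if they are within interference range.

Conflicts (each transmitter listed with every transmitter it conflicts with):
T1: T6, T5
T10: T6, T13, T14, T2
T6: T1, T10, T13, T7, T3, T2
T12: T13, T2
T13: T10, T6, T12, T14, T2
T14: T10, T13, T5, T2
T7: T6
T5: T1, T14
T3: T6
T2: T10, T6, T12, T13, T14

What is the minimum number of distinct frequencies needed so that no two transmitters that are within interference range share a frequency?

4

T10, T6, T13, T2 are mutually in conflict, so at least 4 frequencies are needed.
4 frequencies suffice: frequency 1 → {T6, T12, T14}; frequency 2 → {T13, T7, T5, T3}; frequency 3 → {T1, T2}; frequency 4 → {T10}. Each listed conflict is separated.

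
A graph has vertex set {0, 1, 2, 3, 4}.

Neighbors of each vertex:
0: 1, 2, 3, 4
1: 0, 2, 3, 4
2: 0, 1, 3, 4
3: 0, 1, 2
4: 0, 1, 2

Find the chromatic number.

4

0, 1, 2, 3 are pairwise adjacent (a clique of size 4), so at least 4 colors are needed.
A valid assignment using 4 colors: 0=a, 1=b, 2=c, 3=d, 4=d. Each edge has distinct colors on its endpoints.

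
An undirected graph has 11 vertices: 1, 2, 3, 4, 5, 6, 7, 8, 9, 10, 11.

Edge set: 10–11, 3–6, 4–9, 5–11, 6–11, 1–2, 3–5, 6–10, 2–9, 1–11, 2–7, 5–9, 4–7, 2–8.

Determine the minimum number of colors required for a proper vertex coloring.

3

6, 10, 11 form a triangle, so at least 3 colors are needed.
3 colors suffice: color a → {2, 3, 4, 11}; color b → {1, 6, 7, 8, 9}; color c → {5, 10}. Every edge joins two different colors.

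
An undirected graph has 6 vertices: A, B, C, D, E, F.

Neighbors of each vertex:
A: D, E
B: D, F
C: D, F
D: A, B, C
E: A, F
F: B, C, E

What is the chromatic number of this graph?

The cycle A-D-C-F-E-A has odd length 5, so it cannot be 2-colored; at least 3 colors are needed.
3 colors suffice: color red → {D, F}; color blue → {A, B, C}; color green → {E}. Every edge joins two different colors.

3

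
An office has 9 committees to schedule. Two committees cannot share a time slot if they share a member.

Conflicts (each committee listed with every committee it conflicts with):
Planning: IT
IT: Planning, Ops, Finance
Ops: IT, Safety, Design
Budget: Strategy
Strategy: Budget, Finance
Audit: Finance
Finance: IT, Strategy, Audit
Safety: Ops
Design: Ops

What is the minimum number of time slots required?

2

Audit and Finance conflict, so at least 2 time slots are needed.
A valid assignment using 2 time slots: Planning=2, IT=1, Ops=2, Budget=2, Strategy=1, Audit=1, Finance=2, Safety=1, Design=1. Each listed conflict is separated.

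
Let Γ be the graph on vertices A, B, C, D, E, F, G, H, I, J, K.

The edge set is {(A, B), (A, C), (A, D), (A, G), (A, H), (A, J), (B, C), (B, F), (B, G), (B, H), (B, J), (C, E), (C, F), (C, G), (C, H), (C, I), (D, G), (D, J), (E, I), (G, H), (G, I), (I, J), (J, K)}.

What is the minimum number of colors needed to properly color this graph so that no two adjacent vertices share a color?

5

A, B, C, G, H form a clique, so at least 5 colors are needed.
5 colors suffice: color 1 → {C, J}; color 2 → {E, F, G, K}; color 3 → {A, I}; color 4 → {B, D}; color 5 → {H}. Each edge has distinct colors on its endpoints.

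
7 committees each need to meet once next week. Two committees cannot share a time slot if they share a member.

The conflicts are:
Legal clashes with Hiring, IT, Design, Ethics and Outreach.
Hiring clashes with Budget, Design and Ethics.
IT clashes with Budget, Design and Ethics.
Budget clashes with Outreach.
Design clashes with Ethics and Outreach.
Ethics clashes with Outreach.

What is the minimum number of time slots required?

4

Legal, Hiring, Design, Ethics are mutually in conflict, so at least 4 time slots are needed.
A valid assignment using 4 time slots: Legal=2, Hiring=4, IT=4, Budget=1, Design=1, Ethics=3, Outreach=4. No two conflicting committees share a time slot.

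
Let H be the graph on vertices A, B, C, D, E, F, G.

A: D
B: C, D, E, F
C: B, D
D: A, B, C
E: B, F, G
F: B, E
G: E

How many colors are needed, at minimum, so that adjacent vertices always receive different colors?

3

B, E, F form a triangle, so at least 3 colors are needed.
3 colors suffice: color 1 → {A, B, G}; color 2 → {D, E}; color 3 → {C, F}. Every edge joins two different colors.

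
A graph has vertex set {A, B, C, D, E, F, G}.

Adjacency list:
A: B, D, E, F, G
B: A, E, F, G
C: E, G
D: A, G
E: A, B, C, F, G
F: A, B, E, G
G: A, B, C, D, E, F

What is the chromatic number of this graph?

5

A, B, E, F, G are pairwise adjacent (a clique of size 5), so at least 5 colors are needed.
A valid assignment using 5 colors: A=blue, B=purple, C=blue, D=green, E=green, F=yellow, G=red. No two adjacent vertices share a color.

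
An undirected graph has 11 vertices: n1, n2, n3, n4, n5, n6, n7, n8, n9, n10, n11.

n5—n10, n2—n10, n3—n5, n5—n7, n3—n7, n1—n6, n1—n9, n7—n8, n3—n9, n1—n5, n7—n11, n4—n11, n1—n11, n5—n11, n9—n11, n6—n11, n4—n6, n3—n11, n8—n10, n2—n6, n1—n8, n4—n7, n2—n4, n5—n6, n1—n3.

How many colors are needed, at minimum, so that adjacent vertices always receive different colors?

n3, n5, n7, n11 are pairwise adjacent (a clique of size 4), so at least 4 colors are needed.
4 colors suffice: n1=3, n2=1, n3=4, n4=2, n5=2, n6=4, n7=3, n8=1, n9=2, n10=3, n11=1. No two adjacent vertices share a color.

4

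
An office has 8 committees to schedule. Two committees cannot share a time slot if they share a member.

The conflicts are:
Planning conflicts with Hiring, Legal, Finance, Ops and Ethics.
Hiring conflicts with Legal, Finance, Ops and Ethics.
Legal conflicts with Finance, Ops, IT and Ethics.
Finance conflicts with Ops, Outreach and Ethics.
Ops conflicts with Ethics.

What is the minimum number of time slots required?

6

Planning, Hiring, Legal, Finance, Ops, Ethics are mutually in conflict, so at least 6 time slots are needed.
6 time slots suffice: time slot 1 → {Finance, IT}; time slot 2 → {Legal, Outreach}; time slot 3 → {Hiring}; time slot 4 → {Ops}; time slot 5 → {Planning}; time slot 6 → {Ethics}. Each listed conflict is separated.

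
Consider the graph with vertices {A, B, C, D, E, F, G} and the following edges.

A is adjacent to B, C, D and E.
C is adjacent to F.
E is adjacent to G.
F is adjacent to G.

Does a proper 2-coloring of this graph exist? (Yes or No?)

The cycle A-E-G-F-C-A has odd length 5, so it cannot be 2-colored; at least 3 colors are needed.
So 2 colors are not enough.

No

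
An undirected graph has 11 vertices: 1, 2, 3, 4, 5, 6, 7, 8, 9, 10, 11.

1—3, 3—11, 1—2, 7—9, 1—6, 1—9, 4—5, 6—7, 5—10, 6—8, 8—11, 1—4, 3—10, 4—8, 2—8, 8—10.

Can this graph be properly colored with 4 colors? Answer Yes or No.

Yes

The chromatic number is 3. The cycle 10-8-6-1-3-10 has odd length 5, so it cannot be 2-colored; at least 3 colors are needed.
3 colors suffice: 1=a, 2=b, 3=b, 4=b, 5=a, 6=b, 7=a, 8=a, 9=b, 10=c, 11=c.
Since 4 ≥ 3, a proper 4-coloring certainly exists.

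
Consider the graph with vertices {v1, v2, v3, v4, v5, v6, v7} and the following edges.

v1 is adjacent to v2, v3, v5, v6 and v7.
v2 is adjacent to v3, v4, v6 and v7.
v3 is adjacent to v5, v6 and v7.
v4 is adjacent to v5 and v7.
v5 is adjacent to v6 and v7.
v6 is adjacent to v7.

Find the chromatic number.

5

v1, v3, v5, v6, v7 are mutually adjacent (a clique of size 5), so at least 5 colors are needed.
A valid assignment using 5 colors: v1=purple, v2=blue, v3=yellow, v4=green, v5=blue, v6=green, v7=red. No two adjacent vertices share a color.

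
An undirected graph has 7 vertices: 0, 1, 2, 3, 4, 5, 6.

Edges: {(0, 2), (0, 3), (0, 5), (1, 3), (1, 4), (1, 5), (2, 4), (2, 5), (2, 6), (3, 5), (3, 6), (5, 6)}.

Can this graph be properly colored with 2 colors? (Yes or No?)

No

0, 2, 5 are mutually adjacent, so at least 3 colors are needed.
So 2 colors are not enough.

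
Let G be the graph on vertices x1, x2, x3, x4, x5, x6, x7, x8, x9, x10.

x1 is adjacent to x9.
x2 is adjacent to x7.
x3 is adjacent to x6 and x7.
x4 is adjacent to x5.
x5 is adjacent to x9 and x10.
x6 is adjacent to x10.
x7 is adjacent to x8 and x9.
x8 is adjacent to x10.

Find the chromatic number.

3

The cycle x6-x3-x7-x8-x10-x6 has odd length 5, so it cannot be 2-colored; at least 3 colors are needed.
3 colors suffice: color 1 → {x1, x5, x6, x7}; color 2 → {x2, x3, x4, x9, x10}; color 3 → {x8}. Each edge has distinct colors on its endpoints.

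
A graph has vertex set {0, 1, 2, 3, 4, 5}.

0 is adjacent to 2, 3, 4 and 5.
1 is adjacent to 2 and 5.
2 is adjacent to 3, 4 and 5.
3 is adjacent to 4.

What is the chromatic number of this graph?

4

0, 2, 3, 4 are mutually adjacent (a clique of size 4), so at least 4 colors are needed.
4 colors suffice: color red → {2}; color blue → {0, 1}; color green → {4, 5}; color yellow → {3}. Every edge joins two different colors.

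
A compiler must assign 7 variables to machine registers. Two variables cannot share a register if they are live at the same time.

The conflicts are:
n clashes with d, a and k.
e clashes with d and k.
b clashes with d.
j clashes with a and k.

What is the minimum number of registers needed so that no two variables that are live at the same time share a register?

2

j and k conflict, so at least 2 registers are needed.
2 registers suffice: register 1 → {n, e, b, j}; register 2 → {d, a, k}. No two conflicting variables share a register.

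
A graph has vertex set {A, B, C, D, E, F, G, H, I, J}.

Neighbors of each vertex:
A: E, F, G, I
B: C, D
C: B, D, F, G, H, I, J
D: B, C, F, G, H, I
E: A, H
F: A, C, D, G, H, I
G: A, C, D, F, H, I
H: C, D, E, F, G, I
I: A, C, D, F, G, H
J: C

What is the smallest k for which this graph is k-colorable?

6

C, D, F, G, H, I are mutually adjacent (a clique of size 6), so at least 6 colors are needed.
6 colors suffice: color 1 → {A, C}; color 2 → {B, E, G, J}; color 3 → {F}; color 4 → {I}; color 5 → {D}; color 6 → {H}. No two adjacent vertices share a color.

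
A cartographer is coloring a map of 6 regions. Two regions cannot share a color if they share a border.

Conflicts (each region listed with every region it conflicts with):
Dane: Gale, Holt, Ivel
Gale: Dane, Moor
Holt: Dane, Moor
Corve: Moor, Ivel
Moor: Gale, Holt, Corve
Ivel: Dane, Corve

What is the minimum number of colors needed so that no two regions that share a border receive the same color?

The cycle Dane-Holt-Moor-Corve-Ivel-Dane has odd length 5, so it cannot be 2-colored; at least 3 colors are needed.
3 colors suffice: color 1 → {Dane, Moor}; color 2 → {Gale, Holt, Corve}; color 3 → {Ivel}. Every pair that conflicts lands in different colors.

3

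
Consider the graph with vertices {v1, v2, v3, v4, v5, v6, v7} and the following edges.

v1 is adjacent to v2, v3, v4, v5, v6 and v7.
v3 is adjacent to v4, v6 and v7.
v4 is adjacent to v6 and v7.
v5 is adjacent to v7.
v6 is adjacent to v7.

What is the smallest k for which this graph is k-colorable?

5

v1, v3, v4, v6, v7 are mutually adjacent (a clique of size 5), so at least 5 colors are needed.
One proper 5-coloring: v1=red, v2=blue, v3=green, v4=purple, v5=green, v6=yellow, v7=blue. No two adjacent vertices share a color.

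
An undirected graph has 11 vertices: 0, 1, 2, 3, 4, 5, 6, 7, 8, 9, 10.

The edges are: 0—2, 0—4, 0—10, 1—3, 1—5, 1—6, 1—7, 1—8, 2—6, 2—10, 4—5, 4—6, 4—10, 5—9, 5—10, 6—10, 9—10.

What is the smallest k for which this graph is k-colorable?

3

0, 2, 10 form a triangle, so at least 3 colors are needed.
3 colors suffice: 0=blue, 1=red, 2=green, 3=blue, 4=green, 5=blue, 6=blue, 7=blue, 8=blue, 9=green, 10=red. Every edge joins two different colors.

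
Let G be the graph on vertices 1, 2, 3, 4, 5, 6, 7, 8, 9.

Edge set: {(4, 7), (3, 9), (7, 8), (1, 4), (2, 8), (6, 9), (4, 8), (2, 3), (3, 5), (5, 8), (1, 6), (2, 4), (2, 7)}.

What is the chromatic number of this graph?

4

2, 4, 7, 8 are mutually adjacent (a clique of size 4), so at least 4 colors are needed.
4 colors suffice: color red → {2, 5, 6}; color blue → {1, 3, 8}; color green → {4, 9}; color yellow → {7}. Each edge has distinct colors on its endpoints.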